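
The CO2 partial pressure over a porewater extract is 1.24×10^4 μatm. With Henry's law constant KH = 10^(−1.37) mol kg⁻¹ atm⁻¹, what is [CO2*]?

KH = 10^(−1.37) = 4.266×10^-2 mol kg⁻¹ atm⁻¹
[CO2*] = KH · pCO2 = 4.266×10^-2 × 1.24×10^4×10^-6 atm = 5.29×10^-4 mol/kg

[CO2*] = 529 μmol/kg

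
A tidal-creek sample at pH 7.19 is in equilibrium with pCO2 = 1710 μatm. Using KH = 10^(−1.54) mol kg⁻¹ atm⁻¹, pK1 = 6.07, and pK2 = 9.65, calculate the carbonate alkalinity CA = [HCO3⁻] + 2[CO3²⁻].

CA = 0.655 mmol/kg

[CO2*] = KH · pCO2 = 10^(−1.54) × 1710×10^-6 = 4.932×10^-5 mol/kg
α₀ = 1/(1 + K1/[H⁺] + K1K2/[H⁺]²) = 1/(1 + 10^+1.12 + 10^-1.34) = 0.07028
DIC = [CO2*]/α₀ = 4.932×10^-5 / 0.07028 = 0.7017 mmol/kg
CA = (α₁ + 2α₂)·DIC = (0.9265 + 2×0.003213) × 0.7017 = 0.655 mmol/kg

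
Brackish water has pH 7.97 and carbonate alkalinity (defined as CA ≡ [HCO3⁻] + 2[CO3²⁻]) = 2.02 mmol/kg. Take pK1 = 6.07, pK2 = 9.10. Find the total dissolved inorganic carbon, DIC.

CA = [HCO3⁻] + 2[CO3²⁻] = (α₁ + 2α₂)·DIC
At pH 7.97: [H⁺]/K1 = 10^-1.90 = 0.012589, K2/[H⁺] = 10^-1.13 = 0.074131
α₁ = 1/(1 + 0.012589 + 0.074131) = 1/1.0867 = 0.9202; α₂ = α₁·K2/[H⁺] = 0.06822
α₁ + 2α₂ = 1.0566
DIC = CA / (α₁ + 2α₂) = 2.02 / 1.0566 = 1.91 mmol/kg

DIC = 1.91 mmol/kg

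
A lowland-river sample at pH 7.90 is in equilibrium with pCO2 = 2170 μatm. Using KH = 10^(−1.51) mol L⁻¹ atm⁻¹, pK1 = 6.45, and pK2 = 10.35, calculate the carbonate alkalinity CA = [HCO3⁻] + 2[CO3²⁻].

CA = 1.90 mmol/L

[CO2*] = KH · pCO2 = 10^(−1.51) × 2170×10^-6 = 6.706×10^-5 mol/L
α₀ = 1/(1 + K1/[H⁺] + K1K2/[H⁺]²) = 1/(1 + 10^+1.45 + 10^-1.00) = 0.03415
DIC = [CO2*]/α₀ = 6.706×10^-5 / 0.03415 = 1.964 mmol/L
CA = (α₁ + 2α₂)·DIC = (0.9624 + 2×0.003415) × 1.964 = 1.90 mmol/L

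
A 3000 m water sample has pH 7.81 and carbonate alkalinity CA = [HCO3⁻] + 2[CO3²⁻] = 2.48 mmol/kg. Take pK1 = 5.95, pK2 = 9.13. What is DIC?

DIC = 2.40 mmol/kg

CA = [HCO3⁻] + 2[CO3²⁻] = (α₁ + 2α₂)·DIC
At pH 7.81: [H⁺]/K1 = 10^-1.86 = 0.013804, K2/[H⁺] = 10^-1.32 = 0.047863
α₁ = 1/(1 + 0.013804 + 0.047863) = 1/1.0617 = 0.9419; α₂ = α₁·K2/[H⁺] = 0.04508
α₁ + 2α₂ = 1.0321
DIC = CA / (α₁ + 2α₂) = 2.48 / 1.0321 = 2.40 mmol/kg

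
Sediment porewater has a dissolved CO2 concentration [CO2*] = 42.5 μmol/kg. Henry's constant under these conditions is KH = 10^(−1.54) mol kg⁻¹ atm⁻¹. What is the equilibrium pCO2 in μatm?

pCO2 = 1470 μatm

KH = 10^(−1.54) = 2.884×10^-2 mol kg⁻¹ atm⁻¹
pCO2 = [CO2*]/KH = 42.5×10^-6 / 2.884×10^-2 = 1.47×10^-3 atm = 1470 μatm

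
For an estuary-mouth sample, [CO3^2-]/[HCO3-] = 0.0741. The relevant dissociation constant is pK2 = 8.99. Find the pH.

pH = 7.86

From K2 = [H⁺][CO3^2-]/[HCO3-]:  pH = pK2 + log₁₀([CO3^2-]/[HCO3-])
log₁₀(0.0741) = -1.130
pH = 8.99 + (-1.130) = 7.86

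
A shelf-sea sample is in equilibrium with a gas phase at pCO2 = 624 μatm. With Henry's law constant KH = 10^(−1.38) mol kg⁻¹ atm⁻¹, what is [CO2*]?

KH = 10^(−1.38) = 4.169×10^-2 mol kg⁻¹ atm⁻¹
[CO2*] = KH · pCO2 = 4.169×10^-2 × 624×10^-6 atm = 2.60×10^-5 mol/kg

[CO2*] = 26.0 μmol/kg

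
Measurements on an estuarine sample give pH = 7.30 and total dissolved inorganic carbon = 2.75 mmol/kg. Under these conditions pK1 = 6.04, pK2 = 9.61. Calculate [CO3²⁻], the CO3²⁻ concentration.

α₂ = 1 / (1 + [H⁺]/K2 + [H⁺]²/(K1K2)) = 1 / (1 + 10^+2.31 + 10^+1.05)
   = 1 / (1 + 204.17 + 11.220) = 1/216.39 = 0.004621
[CO3²⁻] = α₂ × DIC = 0.004621 × 2.75 = 0.0127 mmol/kg = 12.7 μmol/kg

[CO3²⁻] = 12.7 μmol/kg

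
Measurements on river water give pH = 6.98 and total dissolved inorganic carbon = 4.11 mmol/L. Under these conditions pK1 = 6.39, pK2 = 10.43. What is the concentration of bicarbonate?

α₁ = 1 / (1 + [H⁺]/K1 + K2/[H⁺]) = 1 / (1 + 10^-0.59 + 10^-3.45)
   = 1 / (1 + 0.25704 + 0.00035481) = 1/1.2574 = 0.7953
[HCO3⁻] = α₁ × DIC = 0.7953 × 4.11 = 3.27 mmol/L

[HCO3⁻] = 3.27 mmol/L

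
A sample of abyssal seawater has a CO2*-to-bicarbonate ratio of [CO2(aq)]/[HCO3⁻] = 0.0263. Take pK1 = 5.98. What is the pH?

From K1 = [H⁺][HCO3⁻]/[CO2(aq)]:  pH = pK1 − log₁₀([CO2(aq)]/[HCO3⁻])
log₁₀(0.0263) = -1.580
pH = 5.98 − (-1.580) = 7.56

pH = 7.56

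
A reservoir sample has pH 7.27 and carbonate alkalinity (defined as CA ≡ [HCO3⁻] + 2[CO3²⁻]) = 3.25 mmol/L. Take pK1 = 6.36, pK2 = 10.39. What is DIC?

CA = [HCO3⁻] + 2[CO3²⁻] = (α₁ + 2α₂)·DIC
At pH 7.27: [H⁺]/K1 = 10^-0.91 = 0.12303, K2/[H⁺] = 10^-3.12 = 0.00075858
α₁ = 1/(1 + 0.12303 + 0.00075858) = 1/1.1238 = 0.8898; α₂ = α₁·K2/[H⁺] = 0.0006750
α₁ + 2α₂ = 0.8912
DIC = CA / (α₁ + 2α₂) = 3.25 / 0.8912 = 3.65 mmol/L

DIC = 3.65 mmol/L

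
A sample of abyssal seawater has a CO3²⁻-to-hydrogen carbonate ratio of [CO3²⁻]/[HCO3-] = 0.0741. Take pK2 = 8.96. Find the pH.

pH = 7.83

From K2 = [H⁺][CO3²⁻]/[HCO3-]:  pH = pK2 + log₁₀([CO3²⁻]/[HCO3-])
log₁₀(0.0741) = -1.130
pH = 8.96 + (-1.130) = 7.83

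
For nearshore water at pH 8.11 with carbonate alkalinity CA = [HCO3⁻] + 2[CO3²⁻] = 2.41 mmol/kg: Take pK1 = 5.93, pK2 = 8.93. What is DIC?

DIC = 2.14 mmol/kg

CA = [HCO3⁻] + 2[CO3²⁻] = (α₁ + 2α₂)·DIC
At pH 8.11: [H⁺]/K1 = 10^-2.18 = 0.0066069, K2/[H⁺] = 10^-0.82 = 0.15136
α₁ = 1/(1 + 0.0066069 + 0.15136) = 1/1.1580 = 0.8636; α₂ = α₁·K2/[H⁺] = 0.1307
α₁ + 2α₂ = 1.1250
DIC = CA / (α₁ + 2α₂) = 2.41 / 1.1250 = 2.14 mmol/kg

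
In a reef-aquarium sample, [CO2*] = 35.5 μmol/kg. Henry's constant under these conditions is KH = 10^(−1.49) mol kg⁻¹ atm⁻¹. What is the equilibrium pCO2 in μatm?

pCO2 = 1100 μatm

KH = 10^(−1.49) = 3.236×10^-2 mol kg⁻¹ atm⁻¹
pCO2 = [CO2*]/KH = 35.5×10^-6 / 3.236×10^-2 = 1.10×10^-3 atm = 1100 μatm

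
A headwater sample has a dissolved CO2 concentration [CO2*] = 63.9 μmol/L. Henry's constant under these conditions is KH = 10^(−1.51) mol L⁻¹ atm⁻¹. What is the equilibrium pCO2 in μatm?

pCO2 = 2070 μatm

KH = 10^(−1.51) = 3.090×10^-2 mol L⁻¹ atm⁻¹
pCO2 = [CO2*]/KH = 63.9×10^-6 / 3.090×10^-2 = 2.07×10^-3 atm = 2070 μatm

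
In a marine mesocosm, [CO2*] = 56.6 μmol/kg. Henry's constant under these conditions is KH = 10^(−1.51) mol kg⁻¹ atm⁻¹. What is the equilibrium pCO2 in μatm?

pCO2 = 1830 μatm

KH = 10^(−1.51) = 3.090×10^-2 mol kg⁻¹ atm⁻¹
pCO2 = [CO2*]/KH = 56.6×10^-6 / 3.090×10^-2 = 1.83×10^-3 atm = 1830 μatm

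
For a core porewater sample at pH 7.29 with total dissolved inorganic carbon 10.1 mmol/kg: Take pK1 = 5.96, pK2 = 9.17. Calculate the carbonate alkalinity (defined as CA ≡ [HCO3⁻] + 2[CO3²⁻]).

CA = 9.78 mmol/kg

CA = [HCO3⁻] + 2[CO3²⁻] = (α₁ + 2α₂)·DIC
At pH 7.29: [H⁺]/K1 = 10^-1.33 = 0.046774, K2/[H⁺] = 10^-1.88 = 0.013183
α₁ = 1/(1 + 0.046774 + 0.013183) = 1/1.0600 = 0.9434; α₂ = α₁·K2/[H⁺] = 0.01244
α₁ + 2α₂ = 0.9683
CA = 0.9683 × 10.1 = 9.78 mmol/kg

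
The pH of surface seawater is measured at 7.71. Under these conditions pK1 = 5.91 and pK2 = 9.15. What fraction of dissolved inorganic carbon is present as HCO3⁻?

α₁ = 1 / (1 + [H⁺]/K1 + K2/[H⁺]) = 1 / (1 + 10^-1.80 + 10^-1.44)
   = 1 / (1 + 0.015849 + 0.036308) = 1/1.0522 = 0.9504

α₁ = 0.950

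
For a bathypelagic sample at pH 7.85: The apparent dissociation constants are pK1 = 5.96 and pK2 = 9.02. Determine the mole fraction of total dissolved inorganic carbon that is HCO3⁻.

α₁ = 1 / (1 + [H⁺]/K1 + K2/[H⁺]) = 1 / (1 + 10^-1.89 + 10^-1.17)
   = 1 / (1 + 0.012882 + 0.067608) = 1/1.0805 = 0.9255

α₁ = 0.926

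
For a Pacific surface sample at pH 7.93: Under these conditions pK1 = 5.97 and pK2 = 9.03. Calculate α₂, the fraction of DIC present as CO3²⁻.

α₂ = 0.0728

α₂ = 1 / (1 + [H⁺]/K2 + [H⁺]²/(K1K2)) = 1 / (1 + 10^+1.10 + 10^-0.86)
   = 1 / (1 + 12.589 + 0.13804) = 1/13.727 = 0.07285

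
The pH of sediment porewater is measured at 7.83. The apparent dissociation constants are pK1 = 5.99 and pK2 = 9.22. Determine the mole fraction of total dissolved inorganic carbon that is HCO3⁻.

α₁ = 0.948

α₁ = 1 / (1 + [H⁺]/K1 + K2/[H⁺]) = 1 / (1 + 10^-1.84 + 10^-1.39)
   = 1 / (1 + 0.014454 + 0.040738) = 1/1.0552 = 0.9477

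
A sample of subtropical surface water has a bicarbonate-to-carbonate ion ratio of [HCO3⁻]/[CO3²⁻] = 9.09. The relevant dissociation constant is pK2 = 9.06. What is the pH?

pH = 8.10

From K2 = [H⁺][CO3²⁻]/[HCO3⁻]:  pH = pK2 − log₁₀([HCO3⁻]/[CO3²⁻])
log₁₀(9.09) = +0.959
pH = 9.06 − (+0.959) = 8.10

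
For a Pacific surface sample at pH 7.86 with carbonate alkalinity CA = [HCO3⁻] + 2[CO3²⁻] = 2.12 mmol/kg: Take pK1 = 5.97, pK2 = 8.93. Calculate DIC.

DIC = 1.99 mmol/kg

CA = [HCO3⁻] + 2[CO3²⁻] = (α₁ + 2α₂)·DIC
At pH 7.86: [H⁺]/K1 = 10^-1.89 = 0.012882, K2/[H⁺] = 10^-1.07 = 0.085114
α₁ = 1/(1 + 0.012882 + 0.085114) = 1/1.0980 = 0.9107; α₂ = α₁·K2/[H⁺] = 0.07752
α₁ + 2α₂ = 1.0658
DIC = CA / (α₁ + 2α₂) = 2.12 / 1.0658 = 1.99 mmol/kg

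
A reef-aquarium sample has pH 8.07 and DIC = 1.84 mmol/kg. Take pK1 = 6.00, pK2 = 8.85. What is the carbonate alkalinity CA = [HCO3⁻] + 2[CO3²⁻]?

CA = 2.09 mmol/kg

CA = [HCO3⁻] + 2[CO3²⁻] = (α₁ + 2α₂)·DIC
At pH 8.07: [H⁺]/K1 = 10^-2.07 = 0.0085114, K2/[H⁺] = 10^-0.78 = 0.16596
α₁ = 1/(1 + 0.0085114 + 0.16596) = 1/1.1745 = 0.8514; α₂ = α₁·K2/[H⁺] = 0.1413
α₁ + 2α₂ = 1.1341
CA = 1.1341 × 1.84 = 2.09 mmol/kg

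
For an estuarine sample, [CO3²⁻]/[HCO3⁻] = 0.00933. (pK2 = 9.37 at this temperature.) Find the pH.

From K2 = [H⁺][CO3²⁻]/[HCO3⁻]:  pH = pK2 + log₁₀([CO3²⁻]/[HCO3⁻])
log₁₀(0.00933) = -2.030
pH = 9.37 + (-2.030) = 7.34

pH = 7.34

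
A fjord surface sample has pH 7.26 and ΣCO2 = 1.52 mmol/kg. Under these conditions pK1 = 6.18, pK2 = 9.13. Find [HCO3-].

[HCO3⁻] = 1.39 mmol/kg

α₁ = 1 / (1 + [H⁺]/K1 + K2/[H⁺]) = 1 / (1 + 10^-1.08 + 10^-1.87)
   = 1 / (1 + 0.083176 + 0.013490) = 1/1.0967 = 0.9119
[HCO3⁻] = α₁ × DIC = 0.9119 × 1.52 = 1.39 mmol/kg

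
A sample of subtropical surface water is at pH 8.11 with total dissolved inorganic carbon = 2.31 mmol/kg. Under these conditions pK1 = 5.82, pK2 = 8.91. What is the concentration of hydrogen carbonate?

α₁ = 1 / (1 + [H⁺]/K1 + K2/[H⁺]) = 1 / (1 + 10^-2.29 + 10^-0.80)
   = 1 / (1 + 0.0051286 + 0.15849) = 1/1.1636 = 0.8594
[HCO3⁻] = α₁ × DIC = 0.8594 × 2.31 = 1.99 mmol/kg

[HCO3⁻] = 1.99 mmol/kg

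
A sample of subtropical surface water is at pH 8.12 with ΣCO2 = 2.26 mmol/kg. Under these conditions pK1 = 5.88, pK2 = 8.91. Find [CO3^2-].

α₂ = 1 / (1 + [H⁺]/K2 + [H⁺]²/(K1K2)) = 1 / (1 + 10^+0.79 + 10^-1.45)
   = 1 / (1 + 6.1660 + 0.035481) = 1/7.2014 = 0.1389
[CO3²⁻] = α₂ × DIC = 0.1389 × 2.26 = 0.314 mmol/kg

[CO3²⁻] = 0.314 mmol/kg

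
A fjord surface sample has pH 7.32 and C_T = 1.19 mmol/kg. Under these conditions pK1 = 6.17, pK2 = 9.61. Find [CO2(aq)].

α₀ = 1 / (1 + K1/[H⁺] + K1K2/[H⁺]²) = 1 / (1 + 10^+1.15 + 10^-1.14)
   = 1 / (1 + 14.125 + 0.072444) = 1/15.198 = 0.06580
[CO2*] = α₀ × DIC = 0.06580 × 1.19 = 0.0783 mmol/kg

[CO2*] = 0.0783 mmol/kg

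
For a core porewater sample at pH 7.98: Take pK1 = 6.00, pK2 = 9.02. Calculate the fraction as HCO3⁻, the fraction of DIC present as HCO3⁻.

α₁ = 1 / (1 + [H⁺]/K1 + K2/[H⁺]) = 1 / (1 + 10^-1.98 + 10^-1.04)
   = 1 / (1 + 0.010471 + 0.091201) = 1/1.1017 = 0.9077

α₁ = 0.908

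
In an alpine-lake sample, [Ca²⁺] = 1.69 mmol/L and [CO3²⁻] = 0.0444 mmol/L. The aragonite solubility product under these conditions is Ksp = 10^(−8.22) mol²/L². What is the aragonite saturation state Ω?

Ksp = 10^(−8.22) = 6.026×10^-9
Ω = [Ca²⁺][CO3²⁻]/Ksp = (1.69×10^-3)(0.0444×10^-3) / 6.026×10^-9 = 12.5

Ω = 12.5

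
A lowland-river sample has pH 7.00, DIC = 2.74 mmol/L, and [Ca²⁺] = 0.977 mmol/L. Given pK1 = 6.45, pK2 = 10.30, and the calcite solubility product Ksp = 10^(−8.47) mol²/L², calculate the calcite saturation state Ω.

Ω = 0.309

α₂ = 1 / (1 + [H⁺]/K2 + [H⁺]²/(K1K2)) = 1 / (1 + 10^+3.30 + 10^+2.75)
   = 1 / (1 + 1995.3 + 562.34) = 1/2558.6 = 0.0003908
[CO3²⁻] = α₂ × DIC = 0.0003908 × 2.74 = 0.001071 mmol/L = 1.071 μmol/L
Ksp = 10^(−8.47) = 3.388×10^-9
Ω = [Ca²⁺][CO3²⁻]/Ksp = (0.977×10^-3)(1.071×10^-6) / 3.388×10^-9 = 0.309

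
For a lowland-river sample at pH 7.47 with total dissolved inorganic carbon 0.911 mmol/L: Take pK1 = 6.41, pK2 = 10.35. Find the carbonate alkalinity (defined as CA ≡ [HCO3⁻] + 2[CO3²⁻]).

CA = 0.839 mmol/L

CA = [HCO3⁻] + 2[CO3²⁻] = (α₁ + 2α₂)·DIC
At pH 7.47: [H⁺]/K1 = 10^-1.06 = 0.087096, K2/[H⁺] = 10^-2.88 = 0.0013183
α₁ = 1/(1 + 0.087096 + 0.0013183) = 1/1.0884 = 0.9188; α₂ = α₁·K2/[H⁺] = 0.001211
α₁ + 2α₂ = 0.9212
CA = 0.9212 × 0.911 = 0.839 mmol/L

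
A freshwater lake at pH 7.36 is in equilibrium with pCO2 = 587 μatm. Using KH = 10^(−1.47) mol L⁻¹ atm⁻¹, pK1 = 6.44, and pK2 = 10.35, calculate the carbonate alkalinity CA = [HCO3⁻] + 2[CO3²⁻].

[CO2*] = KH · pCO2 = 10^(−1.47) × 587×10^-6 = 1.989×10^-5 mol/L
α₀ = 1/(1 + K1/[H⁺] + K1K2/[H⁺]²) = 1/(1 + 10^+0.92 + 10^-2.07) = 0.1072
DIC = [CO2*]/α₀ = 1.989×10^-5 / 0.1072 = 0.1855 mmol/L
CA = (α₁ + 2α₂)·DIC = (0.8919 + 2×0.0009126) × 0.1855 = 0.166 mmol/L

CA = 0.166 mmol/L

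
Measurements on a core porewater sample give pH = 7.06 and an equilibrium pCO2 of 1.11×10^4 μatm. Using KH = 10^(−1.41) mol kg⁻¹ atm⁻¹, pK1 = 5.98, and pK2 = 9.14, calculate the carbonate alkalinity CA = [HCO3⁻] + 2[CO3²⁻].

[CO2*] = KH · pCO2 = 10^(−1.41) × 1.11×10^4×10^-6 = 4.318×10^-4 mol/kg
α₀ = 1/(1 + K1/[H⁺] + K1K2/[H⁺]²) = 1/(1 + 10^+1.08 + 10^-1.00) = 0.07620
DIC = [CO2*]/α₀ = 4.318×10^-4 / 0.07620 = 5.667 mmol/kg
CA = (α₁ + 2α₂)·DIC = (0.9162 + 2×0.007620) × 5.667 = 5.28 mmol/kg

CA = 5.28 mmol/kg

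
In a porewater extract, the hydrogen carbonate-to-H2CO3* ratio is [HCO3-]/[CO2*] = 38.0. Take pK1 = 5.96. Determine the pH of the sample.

From K1 = [H⁺][HCO3-]/[CO2*]:  pH = pK1 + log₁₀([HCO3-]/[CO2*])
log₁₀(38.0) = +1.580
pH = 5.96 + (+1.580) = 7.54

pH = 7.54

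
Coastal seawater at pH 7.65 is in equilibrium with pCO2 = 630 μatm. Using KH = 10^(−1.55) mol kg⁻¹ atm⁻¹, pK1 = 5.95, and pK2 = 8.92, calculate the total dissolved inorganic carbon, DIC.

DIC = 0.955 mmol/kg

[CO2*] = KH · pCO2 = 10^(−1.55) × 630×10^-6 = 1.776×10^-5 mol/kg
α₀ = 1/(1 + K1/[H⁺] + K1K2/[H⁺]²) = 1/(1 + 10^+1.70 + 10^+0.43) = 0.01858
DIC = [CO2*]/α₀ = 1.776×10^-5 / 0.01858 = 0.955 mmol/kg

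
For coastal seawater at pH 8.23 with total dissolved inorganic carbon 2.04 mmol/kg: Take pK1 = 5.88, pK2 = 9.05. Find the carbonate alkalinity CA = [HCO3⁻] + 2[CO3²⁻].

CA = 2.30 mmol/kg

CA = [HCO3⁻] + 2[CO3²⁻] = (α₁ + 2α₂)·DIC
At pH 8.23: [H⁺]/K1 = 10^-2.35 = 0.0044668, K2/[H⁺] = 10^-0.82 = 0.15136
α₁ = 1/(1 + 0.0044668 + 0.15136) = 1/1.1558 = 0.8652; α₂ = α₁·K2/[H⁺] = 0.1310
α₁ + 2α₂ = 1.1271
CA = 1.1271 × 2.04 = 2.30 mmol/kg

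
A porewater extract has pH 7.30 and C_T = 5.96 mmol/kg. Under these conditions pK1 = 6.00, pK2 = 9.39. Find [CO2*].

α₀ = 1 / (1 + K1/[H⁺] + K1K2/[H⁺]²) = 1 / (1 + 10^+1.30 + 10^-0.79)
   = 1 / (1 + 19.953 + 0.16218) = 1/21.115 = 0.04736
[CO2*] = α₀ × DIC = 0.04736 × 5.96 = 0.282 mmol/kg

[CO2*] = 0.282 mmol/kg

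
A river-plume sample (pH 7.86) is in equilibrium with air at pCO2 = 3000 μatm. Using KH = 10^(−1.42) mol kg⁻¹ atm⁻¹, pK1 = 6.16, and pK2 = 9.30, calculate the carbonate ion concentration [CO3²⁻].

[CO2*] = KH · pCO2 = 10^(−1.42) × 3000×10^-6 = 1.141×10^-4 mol/kg
α₀ = 1/(1 + K1/[H⁺] + K1K2/[H⁺]²) = 1/(1 + 10^+1.70 + 10^+0.26) = 0.01889
DIC = [CO2*]/α₀ = 1.141×10^-4 / 0.01889 = 6.038 mmol/kg
[CO3²⁻] = α₂·DIC; α₂ = 0.03437, so [CO3²⁻] = 0.03437 × 6.038 = 0.208 mmol/kg

[CO3²⁻] = 0.208 mmol/kg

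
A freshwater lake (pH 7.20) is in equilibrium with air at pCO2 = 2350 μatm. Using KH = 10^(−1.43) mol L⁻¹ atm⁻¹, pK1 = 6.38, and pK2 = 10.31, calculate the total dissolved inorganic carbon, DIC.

[CO2*] = KH · pCO2 = 10^(−1.43) × 2350×10^-6 = 8.731×10^-5 mol/L
α₀ = 1/(1 + K1/[H⁺] + K1K2/[H⁺]²) = 1/(1 + 10^+0.82 + 10^-2.29) = 0.1314
DIC = [CO2*]/α₀ = 8.731×10^-5 / 0.1314 = 0.665 mmol/L

DIC = 0.665 mmol/L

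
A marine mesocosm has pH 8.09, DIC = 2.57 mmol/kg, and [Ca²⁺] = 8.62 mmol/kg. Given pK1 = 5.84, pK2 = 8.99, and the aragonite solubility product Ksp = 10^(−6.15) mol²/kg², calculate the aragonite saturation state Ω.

α₂ = 1 / (1 + [H⁺]/K2 + [H⁺]²/(K1K2)) = 1 / (1 + 10^+0.90 + 10^-1.35)
   = 1 / (1 + 7.9433 + 0.044668) = 1/8.9880 = 0.1113
[CO3²⁻] = α₂ × DIC = 0.1113 × 2.57 = 0.2859 mmol/kg
Ksp = 10^(−6.15) = 7.079×10^-7
Ω = [Ca²⁺][CO3²⁻]/Ksp = (8.62×10^-3)(2.859×10^-4) / 7.079×10^-7 = 3.48

Ω = 3.48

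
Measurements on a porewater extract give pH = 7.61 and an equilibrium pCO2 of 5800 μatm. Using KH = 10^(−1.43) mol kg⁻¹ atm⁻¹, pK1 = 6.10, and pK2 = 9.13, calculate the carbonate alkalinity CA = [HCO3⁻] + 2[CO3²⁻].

CA = 7.39 mmol/kg

[CO2*] = KH · pCO2 = 10^(−1.43) × 5800×10^-6 = 2.155×10^-4 mol/kg
α₀ = 1/(1 + K1/[H⁺] + K1K2/[H⁺]²) = 1/(1 + 10^+1.51 + 10^-0.01) = 0.02912
DIC = [CO2*]/α₀ = 2.155×10^-4 / 0.02912 = 7.399 mmol/kg
CA = (α₁ + 2α₂)·DIC = (0.9424 + 2×0.02846) × 7.399 = 7.39 mmol/kg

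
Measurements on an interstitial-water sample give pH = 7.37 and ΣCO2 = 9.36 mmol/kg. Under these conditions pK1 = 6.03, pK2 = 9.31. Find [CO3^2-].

[CO3²⁻] = 0.102 mmol/kg

α₂ = 1 / (1 + [H⁺]/K2 + [H⁺]²/(K1K2)) = 1 / (1 + 10^+1.94 + 10^+0.60)
   = 1 / (1 + 87.096 + 3.9811) = 1/92.077 = 0.01086
[CO3²⁻] = α₂ × DIC = 0.01086 × 9.36 = 0.102 mmol/kg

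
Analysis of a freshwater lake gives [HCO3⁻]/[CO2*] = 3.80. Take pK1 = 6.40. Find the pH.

pH = 6.98

From K1 = [H⁺][HCO3⁻]/[CO2*]:  pH = pK1 + log₁₀([HCO3⁻]/[CO2*])
log₁₀(3.80) = +0.580
pH = 6.40 + (+0.580) = 6.98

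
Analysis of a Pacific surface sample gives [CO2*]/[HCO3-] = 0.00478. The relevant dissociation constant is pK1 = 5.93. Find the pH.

pH = 8.25

From K1 = [H⁺][HCO3-]/[CO2*]:  pH = pK1 − log₁₀([CO2*]/[HCO3-])
log₁₀(0.00478) = -2.321
pH = 5.93 − (-2.321) = 8.25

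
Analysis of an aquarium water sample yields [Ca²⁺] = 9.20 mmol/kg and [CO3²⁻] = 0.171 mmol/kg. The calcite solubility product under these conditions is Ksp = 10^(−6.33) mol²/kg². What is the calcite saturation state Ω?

Ksp = 10^(−6.33) = 4.677×10^-7
Ω = [Ca²⁺][CO3²⁻]/Ksp = (9.20×10^-3)(0.171×10^-3) / 4.677×10^-7 = 3.36

Ω = 3.36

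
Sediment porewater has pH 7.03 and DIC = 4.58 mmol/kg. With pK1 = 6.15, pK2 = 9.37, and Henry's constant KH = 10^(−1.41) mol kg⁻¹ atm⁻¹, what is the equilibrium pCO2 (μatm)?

α₀ = 1 / (1 + K1/[H⁺] + K1K2/[H⁺]²) = 1 / (1 + 10^+0.88 + 10^-1.46)
   = 1 / (1 + 7.5858 + 0.034674) = 1/8.6204 = 0.1160
[CO2*] = α₀ × DIC = 0.1160 × 4.58 = 0.5313 mmol/kg
pCO2 = [CO2*]/KH = 5.313×10^-4 / 3.890×10^-2 = 1.37×10^4 μatm

pCO2 = 1.37×10^4 μatm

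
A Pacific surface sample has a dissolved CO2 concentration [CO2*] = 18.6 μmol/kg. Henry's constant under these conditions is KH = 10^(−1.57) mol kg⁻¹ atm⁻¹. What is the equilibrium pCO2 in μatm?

KH = 10^(−1.57) = 2.692×10^-2 mol kg⁻¹ atm⁻¹
pCO2 = [CO2*]/KH = 18.6×10^-6 / 2.692×10^-2 = 6.91×10^-4 atm = 691 μatm

pCO2 = 691 μatm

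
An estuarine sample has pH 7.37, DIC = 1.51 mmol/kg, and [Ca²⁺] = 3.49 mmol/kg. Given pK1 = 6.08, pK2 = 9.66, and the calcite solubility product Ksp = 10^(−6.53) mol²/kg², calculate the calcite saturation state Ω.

Ω = 0.0867

α₂ = 1 / (1 + [H⁺]/K2 + [H⁺]²/(K1K2)) = 1 / (1 + 10^+2.29 + 10^+1.00)
   = 1 / (1 + 194.98 + 10.000) = 1/205.98 = 0.004855
[CO3²⁻] = α₂ × DIC = 0.004855 × 1.51 = 0.007331 mmol/kg = 7.331 μmol/kg
Ksp = 10^(−6.53) = 2.951×10^-7
Ω = [Ca²⁺][CO3²⁻]/Ksp = (3.49×10^-3)(7.331×10^-6) / 2.951×10^-7 = 0.0867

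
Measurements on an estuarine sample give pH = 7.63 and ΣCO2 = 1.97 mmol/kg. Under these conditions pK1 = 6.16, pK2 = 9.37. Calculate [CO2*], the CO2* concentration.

α₀ = 1 / (1 + K1/[H⁺] + K1K2/[H⁺]²) = 1 / (1 + 10^+1.47 + 10^-0.27)
   = 1 / (1 + 29.512 + 0.53703) = 1/31.049 = 0.03221
[CO2*] = α₀ × DIC = 0.03221 × 1.97 = 0.0634 mmol/kg

[CO2*] = 0.0634 mmol/kg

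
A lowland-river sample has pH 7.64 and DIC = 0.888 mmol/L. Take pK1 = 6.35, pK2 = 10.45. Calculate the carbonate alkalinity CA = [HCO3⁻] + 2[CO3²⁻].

CA = [HCO3⁻] + 2[CO3²⁻] = (α₁ + 2α₂)·DIC
At pH 7.64: [H⁺]/K1 = 10^-1.29 = 0.051286, K2/[H⁺] = 10^-2.81 = 0.0015488
α₁ = 1/(1 + 0.051286 + 0.0015488) = 1/1.0528 = 0.9498; α₂ = α₁·K2/[H⁺] = 0.001471
α₁ + 2α₂ = 0.9528
CA = 0.9528 × 0.888 = 0.846 mmol/L

CA = 0.846 mmol/L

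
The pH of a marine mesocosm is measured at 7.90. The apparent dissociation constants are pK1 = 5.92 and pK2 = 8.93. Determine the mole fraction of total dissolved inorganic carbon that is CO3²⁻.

α₂ = 1 / (1 + [H⁺]/K2 + [H⁺]²/(K1K2)) = 1 / (1 + 10^+1.03 + 10^-0.95)
   = 1 / (1 + 10.715 + 0.11220) = 1/11.827 = 0.08455

α₂ = 0.0845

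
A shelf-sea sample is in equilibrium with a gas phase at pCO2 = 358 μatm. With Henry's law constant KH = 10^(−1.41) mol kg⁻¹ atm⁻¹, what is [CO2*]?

KH = 10^(−1.41) = 3.890×10^-2 mol kg⁻¹ atm⁻¹
[CO2*] = KH · pCO2 = 3.890×10^-2 × 358×10^-6 atm = 1.39×10^-5 mol/kg

[CO2*] = 13.9 μmol/kg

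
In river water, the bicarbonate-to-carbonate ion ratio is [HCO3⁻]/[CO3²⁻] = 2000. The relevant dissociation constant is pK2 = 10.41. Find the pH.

pH = 7.11

From K2 = [H⁺][CO3²⁻]/[HCO3⁻]:  pH = pK2 − log₁₀([HCO3⁻]/[CO3²⁻])
log₁₀(2000) = +3.301
pH = 10.41 − (+3.301) = 7.11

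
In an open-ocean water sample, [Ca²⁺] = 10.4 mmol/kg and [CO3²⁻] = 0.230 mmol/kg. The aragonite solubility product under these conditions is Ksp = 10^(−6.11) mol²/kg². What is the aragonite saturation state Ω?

Ω = 3.08

Ksp = 10^(−6.11) = 7.762×10^-7
Ω = [Ca²⁺][CO3²⁻]/Ksp = (10.4×10^-3)(0.230×10^-3) / 7.762×10^-7 = 3.08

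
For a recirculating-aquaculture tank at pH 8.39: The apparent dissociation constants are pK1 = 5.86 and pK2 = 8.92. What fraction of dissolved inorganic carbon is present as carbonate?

α₂ = 0.227

α₂ = 1 / (1 + [H⁺]/K2 + [H⁺]²/(K1K2)) = 1 / (1 + 10^+0.53 + 10^-2.00)
   = 1 / (1 + 3.3884 + 0.010000) = 1/4.3984 = 0.2274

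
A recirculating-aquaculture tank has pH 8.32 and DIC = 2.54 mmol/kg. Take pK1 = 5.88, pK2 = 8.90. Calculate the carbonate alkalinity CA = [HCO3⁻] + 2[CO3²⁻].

CA = [HCO3⁻] + 2[CO3²⁻] = (α₁ + 2α₂)·DIC
At pH 8.32: [H⁺]/K1 = 10^-2.44 = 0.0036308, K2/[H⁺] = 10^-0.58 = 0.26303
α₁ = 1/(1 + 0.0036308 + 0.26303) = 1/1.2667 = 0.7895; α₂ = α₁·K2/[H⁺] = 0.2077
α₁ + 2α₂ = 1.2048
CA = 1.2048 × 2.54 = 3.06 mmol/kg

CA = 3.06 mmol/kg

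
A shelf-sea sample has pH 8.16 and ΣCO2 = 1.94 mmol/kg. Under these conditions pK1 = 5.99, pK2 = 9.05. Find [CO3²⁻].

[CO3²⁻] = 0.220 mmol/kg

α₂ = 1 / (1 + [H⁺]/K2 + [H⁺]²/(K1K2)) = 1 / (1 + 10^+0.89 + 10^-1.28)
   = 1 / (1 + 7.7625 + 0.052481) = 1/8.8150 = 0.1134
[CO3²⁻] = α₂ × DIC = 0.1134 × 1.94 = 0.220 mmol/kg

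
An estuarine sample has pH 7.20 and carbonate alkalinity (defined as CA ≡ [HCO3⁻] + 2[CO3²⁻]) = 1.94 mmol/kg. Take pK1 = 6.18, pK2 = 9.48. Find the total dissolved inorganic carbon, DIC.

DIC = 2.11 mmol/kg

CA = [HCO3⁻] + 2[CO3²⁻] = (α₁ + 2α₂)·DIC
At pH 7.20: [H⁺]/K1 = 10^-1.02 = 0.095499, K2/[H⁺] = 10^-2.28 = 0.0052481
α₁ = 1/(1 + 0.095499 + 0.0052481) = 1/1.1007 = 0.9085; α₂ = α₁·K2/[H⁺] = 0.004768
α₁ + 2α₂ = 0.9180
DIC = CA / (α₁ + 2α₂) = 1.94 / 0.9180 = 2.11 mmol/kg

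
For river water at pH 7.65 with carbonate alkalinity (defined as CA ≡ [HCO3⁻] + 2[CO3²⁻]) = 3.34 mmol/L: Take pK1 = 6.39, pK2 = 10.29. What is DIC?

CA = [HCO3⁻] + 2[CO3²⁻] = (α₁ + 2α₂)·DIC
At pH 7.65: [H⁺]/K1 = 10^-1.26 = 0.054954, K2/[H⁺] = 10^-2.64 = 0.0022909
α₁ = 1/(1 + 0.054954 + 0.0022909) = 1/1.0572 = 0.9459; α₂ = α₁·K2/[H⁺] = 0.002167
α₁ + 2α₂ = 0.9502
DIC = CA / (α₁ + 2α₂) = 3.34 / 0.9502 = 3.52 mmol/L

DIC = 3.52 mmol/L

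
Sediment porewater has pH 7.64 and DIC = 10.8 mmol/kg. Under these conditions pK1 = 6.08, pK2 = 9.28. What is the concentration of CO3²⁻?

[CO3²⁻] = 0.236 mmol/kg

α₂ = 1 / (1 + [H⁺]/K2 + [H⁺]²/(K1K2)) = 1 / (1 + 10^+1.64 + 10^+0.08)
   = 1 / (1 + 43.652 + 1.2023) = 1/45.854 = 0.02181
[CO3²⁻] = α₂ × DIC = 0.02181 × 10.8 = 0.236 mmol/kg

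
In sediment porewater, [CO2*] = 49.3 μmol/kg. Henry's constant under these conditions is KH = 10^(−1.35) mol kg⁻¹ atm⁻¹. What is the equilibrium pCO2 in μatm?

pCO2 = 1100 μatm

KH = 10^(−1.35) = 4.467×10^-2 mol kg⁻¹ atm⁻¹
pCO2 = [CO2*]/KH = 49.3×10^-6 / 4.467×10^-2 = 1.10×10^-3 atm = 1100 μatm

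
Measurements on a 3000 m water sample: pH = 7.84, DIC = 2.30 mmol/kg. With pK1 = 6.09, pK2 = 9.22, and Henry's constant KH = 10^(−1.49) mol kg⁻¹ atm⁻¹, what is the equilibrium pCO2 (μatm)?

pCO2 = 1190 μatm

α₀ = 1 / (1 + K1/[H⁺] + K1K2/[H⁺]²) = 1 / (1 + 10^+1.75 + 10^+0.37)
   = 1 / (1 + 56.234 + 2.3442) = 1/59.578 = 0.01678
[CO2*] = α₀ × DIC = 0.01678 × 2.30 = 0.03860 mmol/kg
pCO2 = [CO2*]/KH = 3.860×10^-5 / 3.236×10^-2 = 1190 μatm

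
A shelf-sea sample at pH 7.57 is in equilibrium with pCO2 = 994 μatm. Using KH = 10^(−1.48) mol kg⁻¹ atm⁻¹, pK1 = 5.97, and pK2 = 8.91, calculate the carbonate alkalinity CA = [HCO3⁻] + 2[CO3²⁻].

[CO2*] = KH · pCO2 = 10^(−1.48) × 994×10^-6 = 3.291×10^-5 mol/kg
α₀ = 1/(1 + K1/[H⁺] + K1K2/[H⁺]²) = 1/(1 + 10^+1.60 + 10^+0.26) = 0.02346
DIC = [CO2*]/α₀ = 3.291×10^-5 / 0.02346 = 1.403 mmol/kg
CA = (α₁ + 2α₂)·DIC = (0.9339 + 2×0.04269) × 1.403 = 1.43 mmol/kg

CA = 1.43 mmol/kg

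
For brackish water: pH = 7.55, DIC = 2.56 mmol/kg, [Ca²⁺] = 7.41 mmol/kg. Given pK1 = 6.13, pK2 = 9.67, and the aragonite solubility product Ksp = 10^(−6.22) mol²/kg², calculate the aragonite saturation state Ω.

α₂ = 1 / (1 + [H⁺]/K2 + [H⁺]²/(K1K2)) = 1 / (1 + 10^+2.12 + 10^+0.70)
   = 1 / (1 + 131.83 + 5.0119) = 1/137.84 = 0.007255
[CO3²⁻] = α₂ × DIC = 0.007255 × 2.56 = 0.01857 mmol/kg = 18.57 μmol/kg
Ksp = 10^(−6.22) = 6.026×10^-7
Ω = [Ca²⁺][CO3²⁻]/Ksp = (7.41×10^-3)(1.857×10^-5) / 6.026×10^-7 = 0.228

Ω = 0.228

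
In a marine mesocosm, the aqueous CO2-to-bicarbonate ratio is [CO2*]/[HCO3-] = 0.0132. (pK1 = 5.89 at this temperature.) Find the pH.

pH = 7.77

From K1 = [H⁺][HCO3-]/[CO2*]:  pH = pK1 − log₁₀([CO2*]/[HCO3-])
log₁₀(0.0132) = -1.879
pH = 5.89 − (-1.879) = 7.77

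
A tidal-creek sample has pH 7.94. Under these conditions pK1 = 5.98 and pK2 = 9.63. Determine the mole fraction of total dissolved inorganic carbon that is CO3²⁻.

α₂ = 0.0198

α₂ = 1 / (1 + [H⁺]/K2 + [H⁺]²/(K1K2)) = 1 / (1 + 10^+1.69 + 10^-0.27)
   = 1 / (1 + 48.978 + 0.53703) = 1/50.515 = 0.01980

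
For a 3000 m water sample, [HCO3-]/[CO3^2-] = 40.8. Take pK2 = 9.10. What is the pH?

pH = 7.49

From K2 = [H⁺][CO3^2-]/[HCO3-]:  pH = pK2 − log₁₀([HCO3-]/[CO3^2-])
log₁₀(40.8) = +1.611
pH = 9.10 − (+1.611) = 7.49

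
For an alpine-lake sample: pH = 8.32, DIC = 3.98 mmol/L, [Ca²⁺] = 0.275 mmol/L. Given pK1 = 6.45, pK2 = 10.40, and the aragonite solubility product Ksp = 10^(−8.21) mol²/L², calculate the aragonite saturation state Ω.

α₂ = 1 / (1 + [H⁺]/K2 + [H⁺]²/(K1K2)) = 1 / (1 + 10^+2.08 + 10^+0.21)
   = 1 / (1 + 120.23 + 1.6218) = 1/122.85 = 0.008140
[CO3²⁻] = α₂ × DIC = 0.008140 × 3.98 = 0.03240 mmol/L
Ksp = 10^(−8.21) = 6.166×10^-9
Ω = [Ca²⁺][CO3²⁻]/Ksp = (0.275×10^-3)(3.240×10^-5) / 6.166×10^-9 = 1.44

Ω = 1.44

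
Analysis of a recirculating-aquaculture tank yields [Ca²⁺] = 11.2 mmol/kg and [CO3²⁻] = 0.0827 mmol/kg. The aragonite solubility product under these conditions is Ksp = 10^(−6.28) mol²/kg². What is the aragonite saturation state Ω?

Ksp = 10^(−6.28) = 5.248×10^-7
Ω = [Ca²⁺][CO3²⁻]/Ksp = (11.2×10^-3)(0.0827×10^-3) / 5.248×10^-7 = 1.76

Ω = 1.76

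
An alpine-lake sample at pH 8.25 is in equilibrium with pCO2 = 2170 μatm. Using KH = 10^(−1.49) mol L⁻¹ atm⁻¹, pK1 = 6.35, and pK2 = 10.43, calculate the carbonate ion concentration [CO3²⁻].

[CO3²⁻] = 0.0369 mmol/L

[CO2*] = KH · pCO2 = 10^(−1.49) × 2170×10^-6 = 7.022×10^-5 mol/L
α₀ = 1/(1 + K1/[H⁺] + K1K2/[H⁺]²) = 1/(1 + 10^+1.90 + 10^-0.28) = 0.01235
DIC = [CO2*]/α₀ = 7.022×10^-5 / 0.01235 = 5.685 mmol/L
[CO3²⁻] = α₂·DIC; α₂ = 0.006482, so [CO3²⁻] = 0.006482 × 5.685 = 0.0369 mmol/L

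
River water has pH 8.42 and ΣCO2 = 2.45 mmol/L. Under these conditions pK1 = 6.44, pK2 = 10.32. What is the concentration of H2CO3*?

[CO2*] = 0.0251 mmol/L

α₀ = 1 / (1 + K1/[H⁺] + K1K2/[H⁺]²) = 1 / (1 + 10^+1.98 + 10^+0.08)
   = 1 / (1 + 95.499 + 1.2023) = 1/97.702 = 0.01024
[CO2*] = α₀ × DIC = 0.01024 × 2.45 = 0.0251 mmol/L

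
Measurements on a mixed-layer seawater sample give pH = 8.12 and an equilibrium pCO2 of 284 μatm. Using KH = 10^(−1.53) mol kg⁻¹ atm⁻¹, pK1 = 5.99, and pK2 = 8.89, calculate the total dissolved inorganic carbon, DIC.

DIC = 1.33 mmol/kg

[CO2*] = KH · pCO2 = 10^(−1.53) × 284×10^-6 = 8.381×10^-6 mol/kg
α₀ = 1/(1 + K1/[H⁺] + K1K2/[H⁺]²) = 1/(1 + 10^+2.13 + 10^+1.36) = 0.006297
DIC = [CO2*]/α₀ = 8.381×10^-6 / 0.006297 = 1.33 mmol/kg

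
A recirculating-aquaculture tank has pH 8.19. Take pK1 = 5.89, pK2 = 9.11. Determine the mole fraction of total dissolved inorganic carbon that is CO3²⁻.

α₂ = 0.107

α₂ = 1 / (1 + [H⁺]/K2 + [H⁺]²/(K1K2)) = 1 / (1 + 10^+0.92 + 10^-1.38)
   = 1 / (1 + 8.3176 + 0.041687) = 1/9.3593 = 0.1068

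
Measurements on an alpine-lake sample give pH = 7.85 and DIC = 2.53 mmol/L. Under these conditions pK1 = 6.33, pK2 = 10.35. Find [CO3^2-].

α₂ = 1 / (1 + [H⁺]/K2 + [H⁺]²/(K1K2)) = 1 / (1 + 10^+2.50 + 10^+0.98)
   = 1 / (1 + 316.23 + 9.5499) = 1/326.78 = 0.003060
[CO3²⁻] = α₂ × DIC = 0.003060 × 2.53 = 0.00774 mmol/L = 7.74 μmol/L

[CO3²⁻] = 7.74 μmol/L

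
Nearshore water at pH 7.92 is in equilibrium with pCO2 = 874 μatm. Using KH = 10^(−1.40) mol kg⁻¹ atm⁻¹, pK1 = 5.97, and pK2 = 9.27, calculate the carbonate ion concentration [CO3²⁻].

[CO2*] = KH · pCO2 = 10^(−1.40) × 874×10^-6 = 3.479×10^-5 mol/kg
α₀ = 1/(1 + K1/[H⁺] + K1K2/[H⁺]²) = 1/(1 + 10^+1.95 + 10^+0.60) = 0.01063
DIC = [CO2*]/α₀ = 3.479×10^-5 / 0.01063 = 3.274 mmol/kg
[CO3²⁻] = α₂·DIC; α₂ = 0.04230, so [CO3²⁻] = 0.04230 × 3.274 = 0.139 mmol/kg

[CO3²⁻] = 0.139 mmol/kg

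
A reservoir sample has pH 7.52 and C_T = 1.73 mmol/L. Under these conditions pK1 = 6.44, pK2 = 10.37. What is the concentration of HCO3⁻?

α₁ = 1 / (1 + [H⁺]/K1 + K2/[H⁺]) = 1 / (1 + 10^-1.08 + 10^-2.85)
   = 1 / (1 + 0.083176 + 0.0014125) = 1/1.0846 = 0.9220
[HCO3⁻] = α₁ × DIC = 0.9220 × 1.73 = 1.60 mmol/L

[HCO3⁻] = 1.60 mmol/L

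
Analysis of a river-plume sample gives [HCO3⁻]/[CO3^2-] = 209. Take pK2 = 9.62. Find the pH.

From K2 = [H⁺][CO3^2-]/[HCO3⁻]:  pH = pK2 − log₁₀([HCO3⁻]/[CO3^2-])
log₁₀(209) = +2.320
pH = 9.62 − (+2.320) = 7.30

pH = 7.30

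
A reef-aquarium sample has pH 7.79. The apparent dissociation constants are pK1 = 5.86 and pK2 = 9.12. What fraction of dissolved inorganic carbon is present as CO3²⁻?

α₂ = 1 / (1 + [H⁺]/K2 + [H⁺]²/(K1K2)) = 1 / (1 + 10^+1.33 + 10^-0.60)
   = 1 / (1 + 21.380 + 0.25119) = 1/22.631 = 0.04419

α₂ = 0.0442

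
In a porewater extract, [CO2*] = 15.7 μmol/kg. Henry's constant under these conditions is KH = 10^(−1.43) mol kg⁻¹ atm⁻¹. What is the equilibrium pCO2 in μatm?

pCO2 = 423 μatm

KH = 10^(−1.43) = 3.715×10^-2 mol kg⁻¹ atm⁻¹
pCO2 = [CO2*]/KH = 15.7×10^-6 / 3.715×10^-2 = 4.23×10^-4 atm = 423 μatm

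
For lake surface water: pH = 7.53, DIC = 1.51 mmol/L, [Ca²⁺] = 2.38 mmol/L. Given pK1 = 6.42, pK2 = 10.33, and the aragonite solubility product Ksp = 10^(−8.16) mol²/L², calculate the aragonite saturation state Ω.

α₂ = 1 / (1 + [H⁺]/K2 + [H⁺]²/(K1K2)) = 1 / (1 + 10^+2.80 + 10^+1.69)
   = 1 / (1 + 630.96 + 48.978) = 1/680.94 = 0.001469
[CO3²⁻] = α₂ × DIC = 0.001469 × 1.51 = 0.002218 mmol/L = 2.218 μmol/L
Ksp = 10^(−8.16) = 6.918×10^-9
Ω = [Ca²⁺][CO3²⁻]/Ksp = (2.38×10^-3)(2.218×10^-6) / 6.918×10^-9 = 0.763

Ω = 0.763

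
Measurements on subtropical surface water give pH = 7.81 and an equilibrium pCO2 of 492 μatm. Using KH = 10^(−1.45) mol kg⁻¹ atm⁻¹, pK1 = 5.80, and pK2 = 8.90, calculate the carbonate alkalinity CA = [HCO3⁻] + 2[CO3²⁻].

[CO2*] = KH · pCO2 = 10^(−1.45) × 492×10^-6 = 1.746×10^-5 mol/kg
α₀ = 1/(1 + K1/[H⁺] + K1K2/[H⁺]²) = 1/(1 + 10^+2.01 + 10^+0.92) = 0.008957
DIC = [CO2*]/α₀ = 1.746×10^-5 / 0.008957 = 1.949 mmol/kg
CA = (α₁ + 2α₂)·DIC = (0.9165 + 2×0.07450) × 1.949 = 2.08 mmol/kg

CA = 2.08 mmol/kg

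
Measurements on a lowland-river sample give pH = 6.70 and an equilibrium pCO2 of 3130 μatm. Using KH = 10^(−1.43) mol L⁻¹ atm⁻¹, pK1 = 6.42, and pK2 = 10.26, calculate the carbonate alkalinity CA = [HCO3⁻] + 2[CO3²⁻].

[CO2*] = KH · pCO2 = 10^(−1.43) × 3130×10^-6 = 1.163×10^-4 mol/L
α₀ = 1/(1 + K1/[H⁺] + K1K2/[H⁺]²) = 1/(1 + 10^+0.28 + 10^-3.28) = 0.3441
DIC = [CO2*]/α₀ = 1.163×10^-4 / 0.3441 = 0.3379 mmol/L
CA = (α₁ + 2α₂)·DIC = (0.6557 + 2×0.0001806) × 0.3379 = 0.222 mmol/L

CA = 0.222 mmol/L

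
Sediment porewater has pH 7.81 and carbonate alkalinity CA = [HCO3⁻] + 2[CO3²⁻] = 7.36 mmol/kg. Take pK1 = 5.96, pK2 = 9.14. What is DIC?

CA = [HCO3⁻] + 2[CO3²⁻] = (α₁ + 2α₂)·DIC
At pH 7.81: [H⁺]/K1 = 10^-1.85 = 0.014125, K2/[H⁺] = 10^-1.33 = 0.046774
α₁ = 1/(1 + 0.014125 + 0.046774) = 1/1.0609 = 0.9426; α₂ = α₁·K2/[H⁺] = 0.04409
α₁ + 2α₂ = 1.0308
DIC = CA / (α₁ + 2α₂) = 7.36 / 1.0308 = 7.14 mmol/kg

DIC = 7.14 mmol/kg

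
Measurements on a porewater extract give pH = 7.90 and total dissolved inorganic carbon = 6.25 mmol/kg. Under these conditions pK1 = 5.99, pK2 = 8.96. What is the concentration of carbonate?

[CO3²⁻] = 0.495 mmol/kg

α₂ = 1 / (1 + [H⁺]/K2 + [H⁺]²/(K1K2)) = 1 / (1 + 10^+1.06 + 10^-0.85)
   = 1 / (1 + 11.482 + 0.14125) = 1/12.623 = 0.07922
[CO3²⁻] = α₂ × DIC = 0.07922 × 6.25 = 0.495 mmol/kg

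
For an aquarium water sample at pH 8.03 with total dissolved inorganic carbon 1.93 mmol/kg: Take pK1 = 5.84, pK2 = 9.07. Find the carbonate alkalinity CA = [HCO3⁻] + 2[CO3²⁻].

CA = [HCO3⁻] + 2[CO3²⁻] = (α₁ + 2α₂)·DIC
At pH 8.03: [H⁺]/K1 = 10^-2.19 = 0.0064565, K2/[H⁺] = 10^-1.04 = 0.091201
α₁ = 1/(1 + 0.0064565 + 0.091201) = 1/1.0977 = 0.9110; α₂ = α₁·K2/[H⁺] = 0.08309
α₁ + 2α₂ = 1.0772
CA = 1.0772 × 1.93 = 2.08 mmol/kg

CA = 2.08 mmol/kg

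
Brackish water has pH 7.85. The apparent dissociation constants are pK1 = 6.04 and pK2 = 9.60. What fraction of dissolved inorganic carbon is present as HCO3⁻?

α₁ = 1 / (1 + [H⁺]/K1 + K2/[H⁺]) = 1 / (1 + 10^-1.81 + 10^-1.75)
   = 1 / (1 + 0.015488 + 0.017783) = 1/1.0333 = 0.9678

α₁ = 0.968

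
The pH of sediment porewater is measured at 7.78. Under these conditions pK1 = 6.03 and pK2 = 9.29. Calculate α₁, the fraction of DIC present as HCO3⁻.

α₁ = 0.954

α₁ = 1 / (1 + [H⁺]/K1 + K2/[H⁺]) = 1 / (1 + 10^-1.75 + 10^-1.51)
   = 1 / (1 + 0.017783 + 0.030903) = 1/1.0487 = 0.9536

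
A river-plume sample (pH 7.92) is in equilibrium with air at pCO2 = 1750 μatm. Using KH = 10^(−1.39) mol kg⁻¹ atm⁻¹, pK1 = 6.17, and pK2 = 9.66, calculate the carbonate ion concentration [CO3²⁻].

[CO3²⁻] = 0.0730 mmol/kg

[CO2*] = KH · pCO2 = 10^(−1.39) × 1750×10^-6 = 7.129×10^-5 mol/kg
α₀ = 1/(1 + K1/[H⁺] + K1K2/[H⁺]²) = 1/(1 + 10^+1.75 + 10^+0.01) = 0.01717
DIC = [CO2*]/α₀ = 7.129×10^-5 / 0.01717 = 4.153 mmol/kg
[CO3²⁻] = α₂·DIC; α₂ = 0.01757, so [CO3²⁻] = 0.01757 × 4.153 = 0.0730 mmol/kg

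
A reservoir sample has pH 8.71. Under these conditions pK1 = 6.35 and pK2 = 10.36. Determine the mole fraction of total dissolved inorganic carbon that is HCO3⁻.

α₁ = 1 / (1 + [H⁺]/K1 + K2/[H⁺]) = 1 / (1 + 10^-2.36 + 10^-1.65)
   = 1 / (1 + 0.0043652 + 0.022387) = 1/1.0268 = 0.9739

α₁ = 0.974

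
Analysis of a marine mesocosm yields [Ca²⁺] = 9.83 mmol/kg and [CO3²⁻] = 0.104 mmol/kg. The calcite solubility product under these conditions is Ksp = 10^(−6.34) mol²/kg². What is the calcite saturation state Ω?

Ω = 2.24

Ksp = 10^(−6.34) = 4.571×10^-7
Ω = [Ca²⁺][CO3²⁻]/Ksp = (9.83×10^-3)(0.104×10^-3) / 4.571×10^-7 = 2.24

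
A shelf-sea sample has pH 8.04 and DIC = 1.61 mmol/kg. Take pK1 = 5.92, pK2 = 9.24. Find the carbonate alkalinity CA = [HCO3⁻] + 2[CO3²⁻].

CA = [HCO3⁻] + 2[CO3²⁻] = (α₁ + 2α₂)·DIC
At pH 8.04: [H⁺]/K1 = 10^-2.12 = 0.0075858, K2/[H⁺] = 10^-1.20 = 0.063096
α₁ = 1/(1 + 0.0075858 + 0.063096) = 1/1.0707 = 0.9340; α₂ = α₁·K2/[H⁺] = 0.05893
α₁ + 2α₂ = 1.0518
CA = 1.0518 × 1.61 = 1.69 mmol/kg

CA = 1.69 mmol/kg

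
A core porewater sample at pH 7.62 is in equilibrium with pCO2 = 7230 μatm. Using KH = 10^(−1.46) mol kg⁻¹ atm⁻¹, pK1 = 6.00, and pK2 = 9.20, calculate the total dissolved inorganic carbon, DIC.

DIC = 11.0 mmol/kg

[CO2*] = KH · pCO2 = 10^(−1.46) × 7230×10^-6 = 2.507×10^-4 mol/kg
α₀ = 1/(1 + K1/[H⁺] + K1K2/[H⁺]²) = 1/(1 + 10^+1.62 + 10^+0.04) = 0.02284
DIC = [CO2*]/α₀ = 2.507×10^-4 / 0.02284 = 11.0 mmol/kg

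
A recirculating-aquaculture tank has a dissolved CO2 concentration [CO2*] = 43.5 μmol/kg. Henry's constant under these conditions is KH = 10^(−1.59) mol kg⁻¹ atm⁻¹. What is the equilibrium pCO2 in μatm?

KH = 10^(−1.59) = 2.570×10^-2 mol kg⁻¹ atm⁻¹
pCO2 = [CO2*]/KH = 43.5×10^-6 / 2.570×10^-2 = 1.69×10^-3 atm = 1690 μatm

pCO2 = 1690 μatm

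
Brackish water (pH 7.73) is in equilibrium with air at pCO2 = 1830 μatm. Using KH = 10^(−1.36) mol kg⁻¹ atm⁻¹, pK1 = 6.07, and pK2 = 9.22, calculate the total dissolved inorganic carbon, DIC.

[CO2*] = KH · pCO2 = 10^(−1.36) × 1830×10^-6 = 7.988×10^-5 mol/kg
α₀ = 1/(1 + K1/[H⁺] + K1K2/[H⁺]²) = 1/(1 + 10^+1.66 + 10^+0.17) = 0.02075
DIC = [CO2*]/α₀ = 7.988×10^-5 / 0.02075 = 3.85 mmol/kg

DIC = 3.85 mmol/kg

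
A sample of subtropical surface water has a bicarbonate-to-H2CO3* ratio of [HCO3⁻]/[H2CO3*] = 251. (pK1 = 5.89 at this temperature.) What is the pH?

From K1 = [H⁺][HCO3⁻]/[H2CO3*]:  pH = pK1 + log₁₀([HCO3⁻]/[H2CO3*])
log₁₀(251) = +2.400
pH = 5.89 + (+2.400) = 8.29

pH = 8.29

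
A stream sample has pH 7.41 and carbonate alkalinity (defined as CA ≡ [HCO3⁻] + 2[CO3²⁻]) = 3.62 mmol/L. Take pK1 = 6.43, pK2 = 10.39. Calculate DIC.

DIC = 3.99 mmol/L

CA = [HCO3⁻] + 2[CO3²⁻] = (α₁ + 2α₂)·DIC
At pH 7.41: [H⁺]/K1 = 10^-0.98 = 0.10471, K2/[H⁺] = 10^-2.98 = 0.0010471
α₁ = 1/(1 + 0.10471 + 0.0010471) = 1/1.1058 = 0.9044; α₂ = α₁·K2/[H⁺] = 0.0009470
α₁ + 2α₂ = 0.9062
DIC = CA / (α₁ + 2α₂) = 3.62 / 0.9062 = 3.99 mmol/L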